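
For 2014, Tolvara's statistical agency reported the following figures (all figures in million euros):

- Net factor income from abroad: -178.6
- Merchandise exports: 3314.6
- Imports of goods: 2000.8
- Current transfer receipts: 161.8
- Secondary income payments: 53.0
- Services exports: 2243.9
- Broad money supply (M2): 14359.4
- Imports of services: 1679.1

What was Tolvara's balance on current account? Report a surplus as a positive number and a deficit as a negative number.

1808.8

Goods balance = 3314.6 - 2000.8 = 1313.8
Services balance = 2243.9 - 1679.1 = 564.8
Trade balance (goods + services) = 1313.8 + 564.8 = 1878.6
Net primary income = -178.6
Net secondary income = 161.8 - 53.0 = 108.8
Current account = 1878.6 + (-178.6) + 108.8 = 1808.8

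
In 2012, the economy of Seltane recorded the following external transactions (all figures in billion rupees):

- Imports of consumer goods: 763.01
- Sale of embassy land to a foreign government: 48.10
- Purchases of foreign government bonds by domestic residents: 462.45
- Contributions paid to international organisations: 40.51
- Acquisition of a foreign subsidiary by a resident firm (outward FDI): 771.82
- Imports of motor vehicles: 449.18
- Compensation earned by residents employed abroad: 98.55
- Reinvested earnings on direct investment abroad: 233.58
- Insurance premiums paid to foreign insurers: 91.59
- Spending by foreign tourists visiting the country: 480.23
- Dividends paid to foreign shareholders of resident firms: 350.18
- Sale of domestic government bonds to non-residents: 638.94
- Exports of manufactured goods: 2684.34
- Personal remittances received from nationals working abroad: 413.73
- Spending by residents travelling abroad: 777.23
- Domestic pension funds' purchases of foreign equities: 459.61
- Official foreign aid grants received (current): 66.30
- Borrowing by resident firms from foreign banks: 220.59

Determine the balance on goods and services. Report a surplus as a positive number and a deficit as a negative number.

1083.56

Goods: -449.18 - 763.01 + 2684.34 = 1472.15
Services: 480.23 - 91.59 - 777.23 = -388.59
Trade balance = 1472.15 + (-388.59) = 1083.56
(Excluded from the trade balance — capital account: sale of embassy land to a foreign government 48.10; financial account: purchases of foreign government bonds by domestic residents 462.45, acquisition of a foreign subsidiary by a resident firm (outward FDI) 771.82, sale of domestic government bonds to non-residents 638.94, domestic pension funds' purchases of foreign equities 459.61, borrowing by resident firms from foreign banks 220.59; secondary income: contributions paid to international organisations 40.51, personal remittances received from nationals working abroad 413.73, official foreign aid grants received (current) 66.30; primary income: compensation earned by residents employed abroad 98.55, reinvested earnings on direct investment abroad 233.58, dividends paid to foreign shareholders of resident firms 350.18.)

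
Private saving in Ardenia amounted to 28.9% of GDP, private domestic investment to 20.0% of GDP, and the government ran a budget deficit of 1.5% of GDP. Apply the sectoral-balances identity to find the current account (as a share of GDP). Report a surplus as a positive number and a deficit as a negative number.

7.4

By the sectoral-balances identity, CA = (S_private - I) + (T - G).
Private balance = 28.9 - 20.0 = 8.9
Government balance (T - G) = -1.5
CA = 8.9 + (-1.5) = 7.4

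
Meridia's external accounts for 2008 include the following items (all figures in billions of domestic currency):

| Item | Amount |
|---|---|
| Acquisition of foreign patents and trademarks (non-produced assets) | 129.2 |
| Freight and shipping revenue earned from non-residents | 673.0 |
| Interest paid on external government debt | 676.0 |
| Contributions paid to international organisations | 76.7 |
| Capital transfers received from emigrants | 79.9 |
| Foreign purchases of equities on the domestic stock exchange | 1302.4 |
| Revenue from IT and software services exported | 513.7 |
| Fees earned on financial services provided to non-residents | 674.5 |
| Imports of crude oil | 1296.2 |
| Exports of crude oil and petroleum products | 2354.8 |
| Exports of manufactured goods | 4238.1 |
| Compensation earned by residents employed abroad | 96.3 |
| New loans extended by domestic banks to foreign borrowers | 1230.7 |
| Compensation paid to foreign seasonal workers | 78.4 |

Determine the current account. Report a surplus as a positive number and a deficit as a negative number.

6423.1

Goods: -1296.2 + 4238.1 + 2354.8 = 5296.7
Services: 513.7 + 674.5 + 673.0 = 1861.2
Primary income: -676.0 + 96.3 - 78.4 = -658.1
Secondary income: -76.7
Current account = 5296.7 + 1861.2 + (-658.1) + (-76.7) = 6423.1
(Excluded from the current account — capital account: acquisition of foreign patents and trademarks (non-produced assets) 129.2, capital transfers received from emigrants 79.9; financial account: foreign purchases of equities on the domestic stock exchange 1302.4, new loans extended by domestic banks to foreign borrowers 1230.7.)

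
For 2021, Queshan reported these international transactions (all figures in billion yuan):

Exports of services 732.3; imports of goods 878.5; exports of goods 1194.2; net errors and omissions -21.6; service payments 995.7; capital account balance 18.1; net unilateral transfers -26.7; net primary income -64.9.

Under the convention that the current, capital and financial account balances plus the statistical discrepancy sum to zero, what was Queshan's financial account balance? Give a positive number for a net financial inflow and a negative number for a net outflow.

42.8

Goods balance = 1194.2 - 878.5 = 315.7
Services balance = 732.3 - 995.7 = -263.4
Trade balance (goods + services) = 315.7 + (-263.4) = 52.3
Net primary income = -64.9
Net secondary income = -26.7
Current account = 52.3 + (-64.9) + (-26.7) = -39.3
Financial account = -(-39.3 + 18.1 + (-21.6)) = 42.8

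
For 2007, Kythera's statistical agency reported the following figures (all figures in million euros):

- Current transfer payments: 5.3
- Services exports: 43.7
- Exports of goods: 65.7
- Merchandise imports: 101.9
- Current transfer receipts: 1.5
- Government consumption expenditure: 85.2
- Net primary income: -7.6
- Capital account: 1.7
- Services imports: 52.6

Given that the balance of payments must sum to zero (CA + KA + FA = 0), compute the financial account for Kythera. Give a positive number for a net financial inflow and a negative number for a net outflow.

Goods balance = 65.7 - 101.9 = -36.2
Services balance = 43.7 - 52.6 = -8.9
Trade balance (goods + services) = -36.2 + (-8.9) = -45.1
Net primary income = -7.6
Net secondary income = 1.5 - 5.3 = -3.8
Current account = -45.1 + (-7.6) + (-3.8) = -56.5
Financial account = -(-56.5 + 1.7) = 54.8

54.8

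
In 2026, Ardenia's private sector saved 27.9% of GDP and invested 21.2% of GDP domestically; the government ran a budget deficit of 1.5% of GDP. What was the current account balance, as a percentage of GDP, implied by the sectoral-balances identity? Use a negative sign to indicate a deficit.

5.2

By the sectoral-balances identity, CA = (S_private - I) + (T - G).
Private balance = 27.9 - 21.2 = 6.7
Government balance (T - G) = -1.5
CA = 6.7 + (-1.5) = 5.2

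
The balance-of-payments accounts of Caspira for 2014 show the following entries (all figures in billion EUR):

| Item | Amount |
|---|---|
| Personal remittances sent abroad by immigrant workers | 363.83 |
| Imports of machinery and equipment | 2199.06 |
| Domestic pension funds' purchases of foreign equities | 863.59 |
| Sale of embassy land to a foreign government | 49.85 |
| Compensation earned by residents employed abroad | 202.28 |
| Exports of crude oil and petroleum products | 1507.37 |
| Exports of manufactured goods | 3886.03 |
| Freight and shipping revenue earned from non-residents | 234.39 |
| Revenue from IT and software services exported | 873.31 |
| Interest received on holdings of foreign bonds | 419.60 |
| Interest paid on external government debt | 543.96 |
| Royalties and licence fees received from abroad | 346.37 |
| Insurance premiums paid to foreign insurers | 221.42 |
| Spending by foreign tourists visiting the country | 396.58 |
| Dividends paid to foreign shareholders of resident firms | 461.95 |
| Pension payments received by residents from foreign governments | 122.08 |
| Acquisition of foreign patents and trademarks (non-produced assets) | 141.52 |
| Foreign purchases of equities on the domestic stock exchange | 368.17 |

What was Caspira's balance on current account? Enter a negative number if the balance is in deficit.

Goods: 3886.03 - 2199.06 + 1507.37 = 3194.34
Services: 234.39 + 873.31 + 346.37 - 221.42 + 396.58 = 1629.23
Primary income: -461.95 - 543.96 + 202.28 + 419.60 = -384.03
Secondary income: 122.08 - 363.83 = -241.75
Current account = 3194.34 + 1629.23 + (-384.03) + (-241.75) = 4197.79
(Excluded from the current account — financial account: domestic pension funds' purchases of foreign equities 863.59, foreign purchases of equities on the domestic stock exchange 368.17; capital account: sale of embassy land to a foreign government 49.85, acquisition of foreign patents and trademarks (non-produced assets) 141.52.)

4197.79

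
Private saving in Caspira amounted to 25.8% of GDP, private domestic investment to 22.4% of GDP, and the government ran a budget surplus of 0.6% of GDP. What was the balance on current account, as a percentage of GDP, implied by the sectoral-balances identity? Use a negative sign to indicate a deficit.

4.0

By the sectoral-balances identity, CA = (S_private - I) + (T - G).
Private balance = 25.8 - 22.4 = 3.4
Government balance (T - G) = 0.6
CA = 3.4 + 0.6 = 4.0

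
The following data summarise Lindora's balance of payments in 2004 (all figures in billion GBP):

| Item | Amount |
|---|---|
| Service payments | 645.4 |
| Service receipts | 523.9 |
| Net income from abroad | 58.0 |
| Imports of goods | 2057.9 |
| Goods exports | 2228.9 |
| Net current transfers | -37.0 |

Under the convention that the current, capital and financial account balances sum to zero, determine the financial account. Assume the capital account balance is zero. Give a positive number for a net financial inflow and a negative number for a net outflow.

-70.5

Goods balance = 2228.9 - 2057.9 = 171.0
Services balance = 523.9 - 645.4 = -121.5
Trade balance (goods + services) = 171.0 + (-121.5) = 49.5
Net primary income = 58.0
Net secondary income = -37.0
Current account = 49.5 + 58.0 + (-37.0) = 70.5
Financial account = -(70.5) = -70.5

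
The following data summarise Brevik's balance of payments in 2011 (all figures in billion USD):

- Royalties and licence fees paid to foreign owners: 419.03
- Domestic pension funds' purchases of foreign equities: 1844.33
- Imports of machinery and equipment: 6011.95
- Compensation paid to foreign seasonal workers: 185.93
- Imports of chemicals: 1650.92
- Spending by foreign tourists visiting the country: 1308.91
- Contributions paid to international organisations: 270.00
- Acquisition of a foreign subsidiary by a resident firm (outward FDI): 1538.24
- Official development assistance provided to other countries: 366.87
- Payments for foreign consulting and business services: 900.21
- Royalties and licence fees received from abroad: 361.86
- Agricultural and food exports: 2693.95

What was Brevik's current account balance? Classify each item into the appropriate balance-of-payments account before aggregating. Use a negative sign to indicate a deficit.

Goods: -6011.95 + 2693.95 - 1650.92 = -4968.92
Services: 361.86 + 1308.91 - 900.21 - 419.03 = 351.53
Primary income: -185.93
Secondary income: -366.87 - 270.00 = -636.87
Current account = (-4968.92) + 351.53 + (-185.93) + (-636.87) = -5440.19
(Excluded from the current account — financial account: domestic pension funds' purchases of foreign equities 1844.33, acquisition of a foreign subsidiary by a resident firm (outward FDI) 1538.24.)

-5440.19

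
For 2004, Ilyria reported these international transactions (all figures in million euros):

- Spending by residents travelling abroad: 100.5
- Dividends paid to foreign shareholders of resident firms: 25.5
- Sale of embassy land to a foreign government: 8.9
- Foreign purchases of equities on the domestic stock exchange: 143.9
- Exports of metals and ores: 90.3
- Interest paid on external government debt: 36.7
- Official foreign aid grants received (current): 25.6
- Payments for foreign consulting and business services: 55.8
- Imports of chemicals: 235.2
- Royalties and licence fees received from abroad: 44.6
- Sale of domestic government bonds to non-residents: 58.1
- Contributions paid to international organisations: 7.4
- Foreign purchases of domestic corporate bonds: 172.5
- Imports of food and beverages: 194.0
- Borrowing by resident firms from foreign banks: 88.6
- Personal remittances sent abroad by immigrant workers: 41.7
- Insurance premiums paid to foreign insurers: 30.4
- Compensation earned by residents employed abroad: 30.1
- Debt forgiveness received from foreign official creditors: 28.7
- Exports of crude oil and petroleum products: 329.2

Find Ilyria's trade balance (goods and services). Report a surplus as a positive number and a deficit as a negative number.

-151.8

Goods: -194.0 + 329.2 - 235.2 + 90.3 = -9.7
Services: 44.6 - 100.5 - 30.4 - 55.8 = -142.1
Trade balance = -9.7 + (-142.1) = -151.8
(Excluded from the trade balance — primary income: dividends paid to foreign shareholders of resident firms 25.5, interest paid on external government debt 36.7, compensation earned by residents employed abroad 30.1; capital account: sale of embassy land to a foreign government 8.9, debt forgiveness received from foreign official creditors 28.7; financial account: foreign purchases of equities on the domestic stock exchange 143.9, sale of domestic government bonds to non-residents 58.1, foreign purchases of domestic corporate bonds 172.5, borrowing by resident firms from foreign banks 88.6; secondary income: official foreign aid grants received (current) 25.6, contributions paid to international organisations 7.4, personal remittances sent abroad by immigrant workers 41.7.)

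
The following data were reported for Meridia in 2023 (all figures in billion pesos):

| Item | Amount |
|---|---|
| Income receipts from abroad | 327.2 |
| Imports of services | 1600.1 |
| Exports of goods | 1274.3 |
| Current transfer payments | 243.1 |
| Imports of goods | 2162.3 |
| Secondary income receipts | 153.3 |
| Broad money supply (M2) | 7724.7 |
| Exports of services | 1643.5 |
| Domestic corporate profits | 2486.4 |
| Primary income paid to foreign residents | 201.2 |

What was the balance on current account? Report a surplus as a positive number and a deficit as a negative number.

-808.4

Goods balance = 1274.3 - 2162.3 = -888.0
Services balance = 1643.5 - 1600.1 = 43.4
Trade balance (goods + services) = -888.0 + 43.4 = -844.6
Net primary income = 327.2 - 201.2 = 126.0
Net secondary income = 153.3 - 243.1 = -89.8
Current account = -844.6 + 126.0 + (-89.8) = -808.4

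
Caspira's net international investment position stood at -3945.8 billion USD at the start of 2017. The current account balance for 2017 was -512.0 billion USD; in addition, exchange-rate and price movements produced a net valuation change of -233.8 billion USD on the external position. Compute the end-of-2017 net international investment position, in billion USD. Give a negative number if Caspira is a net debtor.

-4691.6

Change in NIIP = current account + net valuation change = -512.0 + (-233.8) = -745.8
End-of-year NIIP = -3945.8 + (-745.8) = -4691.6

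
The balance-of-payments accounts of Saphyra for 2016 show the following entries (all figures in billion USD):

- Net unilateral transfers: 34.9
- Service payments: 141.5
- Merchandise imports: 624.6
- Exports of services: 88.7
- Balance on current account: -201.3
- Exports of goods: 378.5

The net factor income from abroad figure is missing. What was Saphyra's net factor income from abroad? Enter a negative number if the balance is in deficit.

Current account = goods balance + services balance + net primary income + net secondary income
Sum of the known components = -264.0
Net factor income from abroad = CA - (known components) = -201.3 - (-264.0) = 62.7

62.7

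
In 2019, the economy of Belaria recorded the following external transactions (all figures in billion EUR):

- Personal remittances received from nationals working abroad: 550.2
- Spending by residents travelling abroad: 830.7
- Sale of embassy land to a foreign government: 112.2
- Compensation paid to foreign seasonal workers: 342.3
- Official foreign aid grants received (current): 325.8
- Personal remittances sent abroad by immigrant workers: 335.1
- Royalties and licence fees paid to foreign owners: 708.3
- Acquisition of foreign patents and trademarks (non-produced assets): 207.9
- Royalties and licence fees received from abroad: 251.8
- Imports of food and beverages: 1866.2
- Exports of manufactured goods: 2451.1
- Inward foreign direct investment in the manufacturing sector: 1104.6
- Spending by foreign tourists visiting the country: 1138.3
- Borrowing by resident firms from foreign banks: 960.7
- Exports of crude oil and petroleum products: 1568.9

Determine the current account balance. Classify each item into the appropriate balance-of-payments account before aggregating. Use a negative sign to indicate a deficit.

2203.5

Goods: 1568.9 + 2451.1 - 1866.2 = 2153.8
Services: -708.3 + 251.8 - 830.7 + 1138.3 = -148.9
Primary income: -342.3
Secondary income: -335.1 + 325.8 + 550.2 = 540.9
Current account = 2153.8 + (-148.9) + (-342.3) + 540.9 = 2203.5
(Excluded from the current account — capital account: sale of embassy land to a foreign government 112.2, acquisition of foreign patents and trademarks (non-produced assets) 207.9; financial account: inward foreign direct investment in the manufacturing sector 1104.6, borrowing by resident firms from foreign banks 960.7.)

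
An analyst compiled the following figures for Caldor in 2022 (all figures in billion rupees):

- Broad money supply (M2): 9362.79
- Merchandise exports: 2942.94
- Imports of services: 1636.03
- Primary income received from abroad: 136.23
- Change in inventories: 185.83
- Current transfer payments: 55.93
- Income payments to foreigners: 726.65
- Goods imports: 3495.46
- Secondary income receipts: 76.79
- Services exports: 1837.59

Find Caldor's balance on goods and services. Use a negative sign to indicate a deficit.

Goods balance = 2942.94 - 3495.46 = -552.52
Services balance = 1837.59 - 1636.03 = 201.56
Trade balance (goods + services) = -552.52 + 201.56 = -350.96

-350.96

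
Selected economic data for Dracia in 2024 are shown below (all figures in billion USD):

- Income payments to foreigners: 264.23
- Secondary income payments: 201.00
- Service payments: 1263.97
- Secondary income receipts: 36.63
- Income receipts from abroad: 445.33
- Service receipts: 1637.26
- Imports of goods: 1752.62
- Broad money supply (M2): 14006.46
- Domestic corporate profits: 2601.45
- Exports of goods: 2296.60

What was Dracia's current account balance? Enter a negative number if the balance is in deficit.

934.00

Goods balance = 2296.60 - 1752.62 = 543.98
Services balance = 1637.26 - 1263.97 = 373.29
Trade balance (goods + services) = 543.98 + 373.29 = 917.27
Net primary income = 445.33 - 264.23 = 181.10
Net secondary income = 36.63 - 201.00 = -164.37
Current account = 917.27 + 181.10 + (-164.37) = 934.00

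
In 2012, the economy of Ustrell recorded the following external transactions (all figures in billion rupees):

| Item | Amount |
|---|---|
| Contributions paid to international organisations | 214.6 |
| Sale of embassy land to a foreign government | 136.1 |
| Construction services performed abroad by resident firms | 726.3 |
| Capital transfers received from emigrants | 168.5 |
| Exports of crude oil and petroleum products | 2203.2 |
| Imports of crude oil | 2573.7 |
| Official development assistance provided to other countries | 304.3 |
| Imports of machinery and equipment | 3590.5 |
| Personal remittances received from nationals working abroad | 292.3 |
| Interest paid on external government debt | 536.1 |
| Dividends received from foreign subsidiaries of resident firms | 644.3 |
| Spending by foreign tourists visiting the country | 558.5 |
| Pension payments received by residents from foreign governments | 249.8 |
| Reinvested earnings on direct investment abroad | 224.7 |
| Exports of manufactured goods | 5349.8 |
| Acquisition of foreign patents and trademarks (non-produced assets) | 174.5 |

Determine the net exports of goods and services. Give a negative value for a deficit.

Goods: 2203.2 + 5349.8 - 3590.5 - 2573.7 = 1388.8
Services: 558.5 + 726.3 = 1284.8
Trade balance = 1388.8 + 1284.8 = 2673.6
(Excluded from the trade balance — secondary income: contributions paid to international organisations 214.6, official development assistance provided to other countries 304.3, personal remittances received from nationals working abroad 292.3, pension payments received by residents from foreign governments 249.8; capital account: sale of embassy land to a foreign government 136.1, capital transfers received from emigrants 168.5, acquisition of foreign patents and trademarks (non-produced assets) 174.5; primary income: interest paid on external government debt 536.1, dividends received from foreign subsidiaries of resident firms 644.3, reinvested earnings on direct investment abroad 224.7.)

2673.6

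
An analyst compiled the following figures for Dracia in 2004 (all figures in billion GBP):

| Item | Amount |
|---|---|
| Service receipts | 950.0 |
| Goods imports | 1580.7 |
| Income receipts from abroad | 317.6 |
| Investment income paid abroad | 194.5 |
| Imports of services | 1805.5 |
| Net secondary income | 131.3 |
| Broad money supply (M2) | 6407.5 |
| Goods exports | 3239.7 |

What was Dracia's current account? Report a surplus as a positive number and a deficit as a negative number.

1057.9

Goods balance = 3239.7 - 1580.7 = 1659.0
Services balance = 950.0 - 1805.5 = -855.5
Trade balance (goods + services) = 1659.0 + (-855.5) = 803.5
Net primary income = 317.6 - 194.5 = 123.1
Net secondary income = 131.3
Current account = 803.5 + 123.1 + 131.3 = 1057.9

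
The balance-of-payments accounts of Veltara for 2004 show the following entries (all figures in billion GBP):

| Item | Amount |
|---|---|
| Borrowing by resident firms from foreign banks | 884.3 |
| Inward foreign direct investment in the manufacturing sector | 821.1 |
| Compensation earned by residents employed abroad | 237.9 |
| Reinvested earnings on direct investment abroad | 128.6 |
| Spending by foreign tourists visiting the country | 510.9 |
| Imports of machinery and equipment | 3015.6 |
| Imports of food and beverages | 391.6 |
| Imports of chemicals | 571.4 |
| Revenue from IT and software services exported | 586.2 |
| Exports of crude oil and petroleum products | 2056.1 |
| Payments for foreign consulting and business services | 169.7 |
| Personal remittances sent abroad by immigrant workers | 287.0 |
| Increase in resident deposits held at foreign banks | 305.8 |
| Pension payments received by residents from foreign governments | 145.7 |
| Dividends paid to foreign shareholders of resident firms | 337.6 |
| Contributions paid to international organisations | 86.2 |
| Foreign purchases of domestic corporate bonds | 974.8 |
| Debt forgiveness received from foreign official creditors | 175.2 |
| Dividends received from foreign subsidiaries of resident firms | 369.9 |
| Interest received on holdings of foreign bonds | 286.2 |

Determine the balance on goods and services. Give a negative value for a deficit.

Goods: -571.4 + 2056.1 - 391.6 - 3015.6 = -1922.5
Services: -169.7 + 510.9 + 586.2 = 927.4
Trade balance = -1922.5 + 927.4 = -995.1
(Excluded from the trade balance — financial account: borrowing by resident firms from foreign banks 884.3, inward foreign direct investment in the manufacturing sector 821.1, increase in resident deposits held at foreign banks 305.8, foreign purchases of domestic corporate bonds 974.8; primary income: compensation earned by residents employed abroad 237.9, reinvested earnings on direct investment abroad 128.6, dividends paid to foreign shareholders of resident firms 337.6, dividends received from foreign subsidiaries of resident firms 369.9, interest received on holdings of foreign bonds 286.2; secondary income: personal remittances sent abroad by immigrant workers 287.0, pension payments received by residents from foreign governments 145.7, contributions paid to international organisations 86.2; capital account: debt forgiveness received from foreign official creditors 175.2.)

-995.1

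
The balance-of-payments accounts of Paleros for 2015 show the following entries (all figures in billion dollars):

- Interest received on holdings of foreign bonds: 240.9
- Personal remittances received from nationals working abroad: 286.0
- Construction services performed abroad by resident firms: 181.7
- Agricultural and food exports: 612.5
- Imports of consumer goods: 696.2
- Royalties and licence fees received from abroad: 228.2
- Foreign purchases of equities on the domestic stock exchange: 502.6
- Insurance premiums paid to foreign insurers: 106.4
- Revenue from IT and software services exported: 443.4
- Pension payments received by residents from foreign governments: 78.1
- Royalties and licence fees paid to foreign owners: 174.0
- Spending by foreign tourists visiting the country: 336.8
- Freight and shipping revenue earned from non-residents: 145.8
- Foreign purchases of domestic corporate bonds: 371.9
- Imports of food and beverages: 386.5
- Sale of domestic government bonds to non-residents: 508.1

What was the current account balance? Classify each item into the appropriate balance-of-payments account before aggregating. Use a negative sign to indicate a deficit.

Goods: 612.5 - 386.5 - 696.2 = -470.2
Services: 228.2 + 181.7 + 443.4 - 174.0 + 336.8 + 145.8 - 106.4 = 1055.5
Primary income: 240.9
Secondary income: 286.0 + 78.1 = 364.1
Current account = (-470.2) + 1055.5 + 240.9 + 364.1 = 1190.3
(Excluded from the current account — financial account: foreign purchases of equities on the domestic stock exchange 502.6, foreign purchases of domestic corporate bonds 371.9, sale of domestic government bonds to non-residents 508.1.)

1190.3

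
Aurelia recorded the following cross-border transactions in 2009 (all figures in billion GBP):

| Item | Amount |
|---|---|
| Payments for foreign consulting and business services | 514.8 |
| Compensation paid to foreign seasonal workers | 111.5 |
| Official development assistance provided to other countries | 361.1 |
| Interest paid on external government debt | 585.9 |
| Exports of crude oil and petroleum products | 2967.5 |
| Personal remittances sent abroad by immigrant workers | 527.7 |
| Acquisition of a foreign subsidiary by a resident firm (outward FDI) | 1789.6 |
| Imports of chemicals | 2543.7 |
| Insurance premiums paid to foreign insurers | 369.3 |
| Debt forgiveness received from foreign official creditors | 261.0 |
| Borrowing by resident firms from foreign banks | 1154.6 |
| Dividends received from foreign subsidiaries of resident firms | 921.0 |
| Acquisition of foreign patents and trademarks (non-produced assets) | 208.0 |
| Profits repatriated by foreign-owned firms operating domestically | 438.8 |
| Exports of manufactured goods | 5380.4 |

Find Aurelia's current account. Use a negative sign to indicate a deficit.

3816.1

Goods: -2543.7 + 2967.5 + 5380.4 = 5804.2
Services: -514.8 - 369.3 = -884.1
Primary income: -111.5 - 438.8 + 921.0 - 585.9 = -215.2
Secondary income: -361.1 - 527.7 = -888.8
Current account = 5804.2 + (-884.1) + (-215.2) + (-888.8) = 3816.1
(Excluded from the current account — financial account: acquisition of a foreign subsidiary by a resident firm (outward FDI) 1789.6, borrowing by resident firms from foreign banks 1154.6; capital account: debt forgiveness received from foreign official creditors 261.0, acquisition of foreign patents and trademarks (non-produced assets) 208.0.)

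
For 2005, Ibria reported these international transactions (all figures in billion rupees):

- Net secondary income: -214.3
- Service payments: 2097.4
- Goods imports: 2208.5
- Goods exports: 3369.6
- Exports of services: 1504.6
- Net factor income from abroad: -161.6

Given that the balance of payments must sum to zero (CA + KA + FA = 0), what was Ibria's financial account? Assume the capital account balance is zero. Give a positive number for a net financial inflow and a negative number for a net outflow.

-192.4

Goods balance = 3369.6 - 2208.5 = 1161.1
Services balance = 1504.6 - 2097.4 = -592.8
Trade balance (goods + services) = 1161.1 + (-592.8) = 568.3
Net primary income = -161.6
Net secondary income = -214.3
Current account = 568.3 + (-161.6) + (-214.3) = 192.4
Financial account = -(192.4) = -192.4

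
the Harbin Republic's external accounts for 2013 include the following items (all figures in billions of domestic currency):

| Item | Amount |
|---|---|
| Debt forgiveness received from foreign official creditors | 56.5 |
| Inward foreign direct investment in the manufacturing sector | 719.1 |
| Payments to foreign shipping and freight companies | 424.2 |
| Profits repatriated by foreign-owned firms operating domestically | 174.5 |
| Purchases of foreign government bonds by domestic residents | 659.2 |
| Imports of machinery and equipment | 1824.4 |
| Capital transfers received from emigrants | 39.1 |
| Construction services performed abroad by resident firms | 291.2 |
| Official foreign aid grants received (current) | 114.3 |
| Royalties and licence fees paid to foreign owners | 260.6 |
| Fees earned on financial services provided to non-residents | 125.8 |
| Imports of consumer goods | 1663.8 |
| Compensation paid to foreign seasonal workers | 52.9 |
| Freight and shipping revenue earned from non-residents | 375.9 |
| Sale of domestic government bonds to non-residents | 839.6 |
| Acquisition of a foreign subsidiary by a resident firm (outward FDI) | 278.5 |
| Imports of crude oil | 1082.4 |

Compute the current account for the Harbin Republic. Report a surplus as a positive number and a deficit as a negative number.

Goods: -1824.4 - 1663.8 - 1082.4 = -4570.6
Services: -424.2 - 260.6 + 291.2 + 375.9 + 125.8 = 108.1
Primary income: -52.9 - 174.5 = -227.4
Secondary income: 114.3
Current account = (-4570.6) + 108.1 + (-227.4) + 114.3 = -4575.6
(Excluded from the current account — capital account: debt forgiveness received from foreign official creditors 56.5, capital transfers received from emigrants 39.1; financial account: inward foreign direct investment in the manufacturing sector 719.1, purchases of foreign government bonds by domestic residents 659.2, sale of domestic government bonds to non-residents 839.6, acquisition of a foreign subsidiary by a resident firm (outward FDI) 278.5.)

-4575.6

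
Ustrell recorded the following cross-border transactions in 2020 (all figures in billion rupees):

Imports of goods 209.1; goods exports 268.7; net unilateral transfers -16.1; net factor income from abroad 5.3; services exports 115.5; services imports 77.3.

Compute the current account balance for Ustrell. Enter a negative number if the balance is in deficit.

Goods balance = 268.7 - 209.1 = 59.6
Services balance = 115.5 - 77.3 = 38.2
Trade balance (goods + services) = 59.6 + 38.2 = 97.8
Net primary income = 5.3
Net secondary income = -16.1
Current account = 97.8 + 5.3 + (-16.1) = 87.0

87.0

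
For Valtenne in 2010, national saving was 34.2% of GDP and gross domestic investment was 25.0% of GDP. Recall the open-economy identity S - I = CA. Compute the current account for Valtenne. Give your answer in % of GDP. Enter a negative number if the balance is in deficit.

CA = S - I = 34.2 - 25.0 = 9.2

9.2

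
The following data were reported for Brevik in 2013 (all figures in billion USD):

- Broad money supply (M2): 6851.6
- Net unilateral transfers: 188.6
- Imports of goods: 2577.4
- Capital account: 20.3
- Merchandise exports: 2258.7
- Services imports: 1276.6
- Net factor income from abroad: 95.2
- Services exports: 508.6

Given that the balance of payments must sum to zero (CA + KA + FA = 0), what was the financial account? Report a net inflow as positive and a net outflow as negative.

Goods balance = 2258.7 - 2577.4 = -318.7
Services balance = 508.6 - 1276.6 = -768.0
Trade balance (goods + services) = -318.7 + (-768.0) = -1086.7
Net primary income = 95.2
Net secondary income = 188.6
Current account = -1086.7 + 95.2 + 188.6 = -802.9
Financial account = -(-802.9 + 20.3) = 782.6

782.6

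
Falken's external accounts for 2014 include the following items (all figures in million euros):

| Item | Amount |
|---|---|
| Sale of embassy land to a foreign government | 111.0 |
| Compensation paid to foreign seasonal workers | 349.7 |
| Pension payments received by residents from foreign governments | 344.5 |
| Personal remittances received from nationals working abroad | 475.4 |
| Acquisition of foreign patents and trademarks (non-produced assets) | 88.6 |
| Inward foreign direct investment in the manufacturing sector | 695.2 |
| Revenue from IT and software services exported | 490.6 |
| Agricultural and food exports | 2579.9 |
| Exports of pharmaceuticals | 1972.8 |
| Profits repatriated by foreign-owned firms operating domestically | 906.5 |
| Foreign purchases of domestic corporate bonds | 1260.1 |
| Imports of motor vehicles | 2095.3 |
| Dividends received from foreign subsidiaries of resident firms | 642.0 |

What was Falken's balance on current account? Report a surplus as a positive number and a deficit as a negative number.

Goods: 1972.8 - 2095.3 + 2579.9 = 2457.4
Services: 490.6
Primary income: 642.0 - 906.5 - 349.7 = -614.2
Secondary income: 344.5 + 475.4 = 819.9
Current account = 2457.4 + 490.6 + (-614.2) + 819.9 = 3153.7
(Excluded from the current account — capital account: sale of embassy land to a foreign government 111.0, acquisition of foreign patents and trademarks (non-produced assets) 88.6; financial account: inward foreign direct investment in the manufacturing sector 695.2, foreign purchases of domestic corporate bonds 1260.1.)

3153.7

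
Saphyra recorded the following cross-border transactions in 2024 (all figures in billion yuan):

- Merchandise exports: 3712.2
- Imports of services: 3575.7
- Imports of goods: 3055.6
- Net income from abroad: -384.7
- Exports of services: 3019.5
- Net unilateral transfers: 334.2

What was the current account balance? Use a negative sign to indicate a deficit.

49.9

Goods balance = 3712.2 - 3055.6 = 656.6
Services balance = 3019.5 - 3575.7 = -556.2
Trade balance (goods + services) = 656.6 + (-556.2) = 100.4
Net primary income = -384.7
Net secondary income = 334.2
Current account = 100.4 + (-384.7) + 334.2 = 49.9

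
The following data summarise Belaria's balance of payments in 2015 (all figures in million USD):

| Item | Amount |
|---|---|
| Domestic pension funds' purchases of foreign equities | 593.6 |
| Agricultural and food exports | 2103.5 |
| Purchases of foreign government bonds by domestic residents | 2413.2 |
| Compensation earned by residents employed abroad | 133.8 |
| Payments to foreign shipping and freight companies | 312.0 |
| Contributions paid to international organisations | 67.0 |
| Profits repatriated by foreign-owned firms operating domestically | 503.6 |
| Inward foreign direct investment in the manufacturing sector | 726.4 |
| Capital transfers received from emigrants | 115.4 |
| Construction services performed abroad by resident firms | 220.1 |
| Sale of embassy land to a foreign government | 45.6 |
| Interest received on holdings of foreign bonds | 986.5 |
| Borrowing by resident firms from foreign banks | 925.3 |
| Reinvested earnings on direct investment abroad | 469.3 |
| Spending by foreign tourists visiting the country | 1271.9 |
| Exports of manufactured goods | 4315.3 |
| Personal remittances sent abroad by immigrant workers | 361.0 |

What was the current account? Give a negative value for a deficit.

Goods: 2103.5 + 4315.3 = 6418.8
Services: 1271.9 - 312.0 + 220.1 = 1180.0
Primary income: 469.3 + 133.8 - 503.6 + 986.5 = 1086.0
Secondary income: -361.0 - 67.0 = -428.0
Current account = 6418.8 + 1180.0 + 1086.0 + (-428.0) = 8256.8
(Excluded from the current account — financial account: domestic pension funds' purchases of foreign equities 593.6, purchases of foreign government bonds by domestic residents 2413.2, inward foreign direct investment in the manufacturing sector 726.4, borrowing by resident firms from foreign banks 925.3; capital account: capital transfers received from emigrants 115.4, sale of embassy land to a foreign government 45.6.)

8256.8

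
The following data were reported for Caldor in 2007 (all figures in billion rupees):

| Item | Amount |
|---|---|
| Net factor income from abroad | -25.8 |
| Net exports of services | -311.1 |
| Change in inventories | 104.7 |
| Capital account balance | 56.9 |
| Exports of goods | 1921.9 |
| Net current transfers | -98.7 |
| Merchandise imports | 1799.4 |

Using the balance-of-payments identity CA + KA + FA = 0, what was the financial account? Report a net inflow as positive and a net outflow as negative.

256.2

Goods balance = 1921.9 - 1799.4 = 122.5
Services balance = -311.1
Trade balance (goods + services) = 122.5 + (-311.1) = -188.6
Net primary income = -25.8
Net secondary income = -98.7
Current account = -188.6 + (-25.8) + (-98.7) = -313.1
Financial account = -(-313.1 + 56.9) = 256.2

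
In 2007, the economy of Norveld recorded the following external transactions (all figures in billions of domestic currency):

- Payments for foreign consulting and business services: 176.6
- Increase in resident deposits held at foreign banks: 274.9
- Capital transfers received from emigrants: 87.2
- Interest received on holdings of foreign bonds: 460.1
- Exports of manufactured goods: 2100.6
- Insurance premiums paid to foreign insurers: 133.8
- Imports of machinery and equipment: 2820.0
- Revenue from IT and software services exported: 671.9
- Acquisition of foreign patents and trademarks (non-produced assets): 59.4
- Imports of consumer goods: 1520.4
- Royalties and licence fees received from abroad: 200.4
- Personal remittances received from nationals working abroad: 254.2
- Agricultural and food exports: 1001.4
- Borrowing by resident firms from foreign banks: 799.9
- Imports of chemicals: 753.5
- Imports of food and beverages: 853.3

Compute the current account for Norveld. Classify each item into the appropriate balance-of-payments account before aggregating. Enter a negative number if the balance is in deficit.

Goods: -853.3 - 753.5 + 1001.4 + 2100.6 - 1520.4 - 2820.0 = -2845.2
Services: -176.6 - 133.8 + 200.4 + 671.9 = 561.9
Primary income: 460.1
Secondary income: 254.2
Current account = (-2845.2) + 561.9 + 460.1 + 254.2 = -1569.0
(Excluded from the current account — financial account: increase in resident deposits held at foreign banks 274.9, borrowing by resident firms from foreign banks 799.9; capital account: capital transfers received from emigrants 87.2, acquisition of foreign patents and trademarks (non-produced assets) 59.4.)

-1569.0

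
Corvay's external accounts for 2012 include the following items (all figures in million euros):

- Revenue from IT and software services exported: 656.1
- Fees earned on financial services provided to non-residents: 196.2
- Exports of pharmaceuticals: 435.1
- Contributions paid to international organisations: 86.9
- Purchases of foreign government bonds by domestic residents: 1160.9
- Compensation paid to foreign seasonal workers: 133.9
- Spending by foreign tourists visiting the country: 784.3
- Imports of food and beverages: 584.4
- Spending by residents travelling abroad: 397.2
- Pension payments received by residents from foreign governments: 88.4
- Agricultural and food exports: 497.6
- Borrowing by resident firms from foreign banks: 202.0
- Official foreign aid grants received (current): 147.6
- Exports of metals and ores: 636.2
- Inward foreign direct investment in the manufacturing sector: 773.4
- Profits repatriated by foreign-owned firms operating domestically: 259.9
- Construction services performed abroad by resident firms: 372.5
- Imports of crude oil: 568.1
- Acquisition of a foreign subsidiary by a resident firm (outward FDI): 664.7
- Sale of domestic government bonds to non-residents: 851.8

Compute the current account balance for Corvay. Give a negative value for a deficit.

Goods: -568.1 - 584.4 + 497.6 + 636.2 + 435.1 = 416.4
Services: 656.1 + 784.3 + 196.2 + 372.5 - 397.2 = 1611.9
Primary income: -133.9 - 259.9 = -393.8
Secondary income: -86.9 + 88.4 + 147.6 = 149.1
Current account = 416.4 + 1611.9 + (-393.8) + 149.1 = 1783.6
(Excluded from the current account — financial account: purchases of foreign government bonds by domestic residents 1160.9, borrowing by resident firms from foreign banks 202.0, inward foreign direct investment in the manufacturing sector 773.4, acquisition of a foreign subsidiary by a resident firm (outward FDI) 664.7, sale of domestic government bonds to non-residents 851.8.)

1783.6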